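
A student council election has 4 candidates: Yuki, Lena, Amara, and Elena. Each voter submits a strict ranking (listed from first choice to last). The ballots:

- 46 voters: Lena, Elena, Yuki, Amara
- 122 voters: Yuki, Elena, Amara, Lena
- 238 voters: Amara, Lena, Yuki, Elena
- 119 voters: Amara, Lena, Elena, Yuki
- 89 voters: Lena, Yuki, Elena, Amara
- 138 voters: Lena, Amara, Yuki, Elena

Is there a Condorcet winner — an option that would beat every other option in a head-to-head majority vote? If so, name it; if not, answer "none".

Amara

Amara vs Yuki: 495–257 for Amara.
Amara vs Lena: 479–273 for Amara.
Amara vs Elena: 495–257 for Amara.
Amara beats every other option head-to-head.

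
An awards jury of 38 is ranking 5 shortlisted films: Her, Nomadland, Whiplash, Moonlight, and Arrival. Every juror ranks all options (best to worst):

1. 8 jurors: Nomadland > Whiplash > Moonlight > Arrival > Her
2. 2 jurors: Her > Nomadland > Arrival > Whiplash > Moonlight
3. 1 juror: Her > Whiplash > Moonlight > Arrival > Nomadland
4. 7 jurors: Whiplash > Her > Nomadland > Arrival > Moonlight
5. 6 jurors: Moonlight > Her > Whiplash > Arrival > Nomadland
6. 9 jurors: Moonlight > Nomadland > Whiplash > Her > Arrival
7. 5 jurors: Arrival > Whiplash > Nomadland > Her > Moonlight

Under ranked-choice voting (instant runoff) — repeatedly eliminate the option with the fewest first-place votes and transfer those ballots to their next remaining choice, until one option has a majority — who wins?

Round 1: Her 3, Nomadland 8, Whiplash 7, Moonlight 15, Arrival 5. Eliminate Her.
Round 2: Nomadland 10, Whiplash 8, Moonlight 15, Arrival 5. Eliminate Arrival.
Round 3: Nomadland 10, Whiplash 13, Moonlight 15. Eliminate Nomadland.
Round 4: Whiplash 23, Moonlight 15. Whiplash has a majority.

Whiplash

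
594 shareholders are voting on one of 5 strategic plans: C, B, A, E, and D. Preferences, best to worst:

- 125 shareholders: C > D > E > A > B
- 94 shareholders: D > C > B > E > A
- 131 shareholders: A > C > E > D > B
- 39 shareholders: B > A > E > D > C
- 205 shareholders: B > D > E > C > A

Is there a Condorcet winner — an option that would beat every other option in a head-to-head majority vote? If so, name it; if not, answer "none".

D vs C: 338–256 for D.
D vs B: 350–244 for D.
D vs A: 424–170 for D.
D vs E: 424–170 for D.
D beats every other option head-to-head.

D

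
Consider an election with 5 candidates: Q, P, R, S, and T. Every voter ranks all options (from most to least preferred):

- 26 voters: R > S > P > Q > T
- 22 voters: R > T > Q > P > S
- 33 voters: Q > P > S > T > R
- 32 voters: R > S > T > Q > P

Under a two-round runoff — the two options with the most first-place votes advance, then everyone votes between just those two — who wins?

R

Round 1 first-place votes: Q 33, P 0, R 80, S 0, T 0.
R and Q advance.
Runoff: R is preferred to Q by 80 voters; Q by 33.
R wins the runoff.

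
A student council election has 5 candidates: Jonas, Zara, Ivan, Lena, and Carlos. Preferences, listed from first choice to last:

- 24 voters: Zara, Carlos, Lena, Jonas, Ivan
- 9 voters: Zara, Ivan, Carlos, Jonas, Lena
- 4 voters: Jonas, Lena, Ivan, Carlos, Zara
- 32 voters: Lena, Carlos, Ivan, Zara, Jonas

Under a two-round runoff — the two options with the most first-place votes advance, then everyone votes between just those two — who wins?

Lena

Round 1 first-place votes: Jonas 4, Zara 33, Ivan 0, Lena 32, Carlos 0.
Zara and Lena advance.
Runoff: Zara is preferred to Lena by 33 voters; Lena by 36.
Lena wins the runoff.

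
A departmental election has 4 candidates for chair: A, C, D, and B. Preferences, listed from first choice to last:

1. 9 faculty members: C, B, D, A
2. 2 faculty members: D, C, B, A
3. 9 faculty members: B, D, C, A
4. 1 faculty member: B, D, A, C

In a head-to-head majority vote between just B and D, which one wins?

Voters preferring B to D: 19; preferring D to B: 2.
B wins the head-to-head.

B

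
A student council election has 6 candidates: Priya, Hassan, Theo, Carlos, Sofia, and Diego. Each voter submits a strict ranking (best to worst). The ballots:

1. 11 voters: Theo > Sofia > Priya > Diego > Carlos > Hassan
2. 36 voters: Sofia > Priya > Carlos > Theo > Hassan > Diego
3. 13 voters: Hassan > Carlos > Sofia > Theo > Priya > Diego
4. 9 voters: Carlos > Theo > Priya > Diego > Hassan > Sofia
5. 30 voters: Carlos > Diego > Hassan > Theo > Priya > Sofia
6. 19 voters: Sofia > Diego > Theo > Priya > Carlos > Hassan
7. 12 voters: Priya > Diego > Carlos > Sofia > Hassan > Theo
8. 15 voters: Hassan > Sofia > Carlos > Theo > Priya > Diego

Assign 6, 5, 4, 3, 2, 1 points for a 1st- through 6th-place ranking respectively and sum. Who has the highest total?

Priya: 11·4 + 36·5 + 13·2 + 9·4 + 30·2 + 19·3 + 12·6 + 15·2 = 505
Hassan: 11·1 + 36·2 + 13·6 + 9·2 + 30·4 + 19·1 + 12·2 + 15·6 = 432
Theo: 11·6 + 36·3 + 13·3 + 9·5 + 30·3 + 19·4 + 12·1 + 15·3 = 481
Carlos: 11·2 + 36·4 + 13·5 + 9·6 + 30·6 + 19·2 + 12·4 + 15·4 = 611
Sofia: 11·5 + 36·6 + 13·4 + 9·1 + 30·1 + 19·6 + 12·3 + 15·5 = 587
Diego: 11·3 + 36·1 + 13·1 + 9·3 + 30·5 + 19·5 + 12·5 + 15·1 = 429
Carlos has the highest Borda score (611).

Carlos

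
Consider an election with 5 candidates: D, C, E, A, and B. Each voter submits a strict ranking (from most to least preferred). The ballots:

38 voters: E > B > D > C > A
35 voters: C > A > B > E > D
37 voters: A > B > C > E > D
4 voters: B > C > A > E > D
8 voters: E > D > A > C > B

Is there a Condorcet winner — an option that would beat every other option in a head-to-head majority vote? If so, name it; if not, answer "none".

none

Checking pairwise contests:
C beats D 76–46.
B beats C 79–43.
C beats E 76–46.
C beats A 77–45.
A beats B 80–42.
Every option loses at least one head-to-head, so there is no Condorcet winner.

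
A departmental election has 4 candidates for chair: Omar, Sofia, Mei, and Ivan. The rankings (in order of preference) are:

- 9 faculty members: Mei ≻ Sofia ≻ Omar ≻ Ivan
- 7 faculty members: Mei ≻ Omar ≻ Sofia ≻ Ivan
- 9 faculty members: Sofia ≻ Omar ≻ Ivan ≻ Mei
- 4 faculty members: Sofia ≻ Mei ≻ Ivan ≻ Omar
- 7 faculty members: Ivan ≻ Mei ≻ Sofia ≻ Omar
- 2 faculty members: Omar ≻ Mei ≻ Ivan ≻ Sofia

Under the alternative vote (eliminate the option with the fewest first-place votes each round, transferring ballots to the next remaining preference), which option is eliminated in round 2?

Round 1: Omar 2, Sofia 13, Mei 16, Ivan 7. Eliminate Omar.
Round 2: Sofia 13, Mei 18, Ivan 7. Eliminate Ivan.

Ivan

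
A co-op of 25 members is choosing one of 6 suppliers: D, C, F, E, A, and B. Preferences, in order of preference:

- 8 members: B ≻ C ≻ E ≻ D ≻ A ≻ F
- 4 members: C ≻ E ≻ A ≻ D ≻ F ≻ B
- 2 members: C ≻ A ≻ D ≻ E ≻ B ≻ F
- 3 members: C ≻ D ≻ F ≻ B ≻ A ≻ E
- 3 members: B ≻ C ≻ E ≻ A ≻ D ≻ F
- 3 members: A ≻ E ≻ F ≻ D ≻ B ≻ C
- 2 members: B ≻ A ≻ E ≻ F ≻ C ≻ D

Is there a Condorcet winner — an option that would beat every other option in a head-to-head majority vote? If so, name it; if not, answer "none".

B

B vs D: 13–12 for B.
B vs C: 16–9 for B.
B vs F: 15–10 for B.
B vs E: 16–9 for B.
B vs A: 16–9 for B.
B beats every other option head-to-head.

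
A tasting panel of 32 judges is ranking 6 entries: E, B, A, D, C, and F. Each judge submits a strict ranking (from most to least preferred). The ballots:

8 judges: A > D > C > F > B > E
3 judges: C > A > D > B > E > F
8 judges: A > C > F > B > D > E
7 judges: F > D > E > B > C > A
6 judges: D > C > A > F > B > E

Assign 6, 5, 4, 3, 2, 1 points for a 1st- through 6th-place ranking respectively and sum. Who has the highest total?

E: 8·1 + 3·2 + 8·1 + 7·4 + 6·1 = 56
B: 8·2 + 3·3 + 8·3 + 7·3 + 6·2 = 82
A: 8·6 + 3·5 + 8·6 + 7·1 + 6·4 = 142
D: 8·5 + 3·4 + 8·2 + 7·5 + 6·6 = 139
C: 8·4 + 3·6 + 8·5 + 7·2 + 6·5 = 134
F: 8·3 + 3·1 + 8·4 + 7·6 + 6·3 = 119
A has the highest Borda score (142).

A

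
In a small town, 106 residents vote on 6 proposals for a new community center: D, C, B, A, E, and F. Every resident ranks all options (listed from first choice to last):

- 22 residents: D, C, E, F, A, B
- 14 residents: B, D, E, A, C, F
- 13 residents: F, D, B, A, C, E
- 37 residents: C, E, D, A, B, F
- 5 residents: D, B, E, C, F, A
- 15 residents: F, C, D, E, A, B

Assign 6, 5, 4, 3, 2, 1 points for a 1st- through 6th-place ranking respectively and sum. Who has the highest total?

D: 22·6 + 14·5 + 13·5 + 37·4 + 5·6 + 15·4 = 505
C: 22·5 + 14·2 + 13·2 + 37·6 + 5·3 + 15·5 = 476
B: 22·1 + 14·6 + 13·4 + 37·2 + 5·5 + 15·1 = 272
A: 22·2 + 14·3 + 13·3 + 37·3 + 5·1 + 15·2 = 271
E: 22·4 + 14·4 + 13·1 + 37·5 + 5·4 + 15·3 = 407
F: 22·3 + 14·1 + 13·6 + 37·1 + 5·2 + 15·6 = 295
D has the highest Borda score (505).

D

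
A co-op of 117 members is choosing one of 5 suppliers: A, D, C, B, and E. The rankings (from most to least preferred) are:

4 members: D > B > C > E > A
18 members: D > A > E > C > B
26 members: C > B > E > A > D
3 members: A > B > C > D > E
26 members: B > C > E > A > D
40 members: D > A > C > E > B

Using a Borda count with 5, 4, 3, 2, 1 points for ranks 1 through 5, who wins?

A: 4·1 + 18·4 + 26·2 + 3·5 + 26·2 + 40·4 = 355
D: 4·5 + 18·5 + 26·1 + 3·2 + 26·1 + 40·5 = 368
C: 4·3 + 18·2 + 26·5 + 3·3 + 26·4 + 40·3 = 411
B: 4·4 + 18·1 + 26·4 + 3·4 + 26·5 + 40·1 = 320
E: 4·2 + 18·3 + 26·3 + 3·1 + 26·3 + 40·2 = 301
C has the highest Borda score (411).

C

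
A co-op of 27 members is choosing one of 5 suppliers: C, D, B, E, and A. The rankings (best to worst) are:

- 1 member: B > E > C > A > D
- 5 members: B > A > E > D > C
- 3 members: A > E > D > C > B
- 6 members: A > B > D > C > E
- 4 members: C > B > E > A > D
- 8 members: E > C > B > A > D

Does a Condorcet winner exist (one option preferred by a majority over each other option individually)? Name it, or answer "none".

Checking pairwise contests:
D beats C 14–13.
B beats D 24–3.
C beats B 15–12.
B beats E 16–11.
B beats A 18–9.
Every option loses at least one head-to-head, so there is no Condorcet winner.

none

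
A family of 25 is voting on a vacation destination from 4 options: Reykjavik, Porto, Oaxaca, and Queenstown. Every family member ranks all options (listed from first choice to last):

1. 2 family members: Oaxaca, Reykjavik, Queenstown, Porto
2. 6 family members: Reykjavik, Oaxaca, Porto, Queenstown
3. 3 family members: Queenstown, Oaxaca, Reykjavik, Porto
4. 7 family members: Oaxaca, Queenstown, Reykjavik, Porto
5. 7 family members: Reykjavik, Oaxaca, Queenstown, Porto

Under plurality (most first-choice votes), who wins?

Reykjavik

First-place votes: Reykjavik 13, Porto 0, Oaxaca 9, Queenstown 3.
Reykjavik has the most first-place votes.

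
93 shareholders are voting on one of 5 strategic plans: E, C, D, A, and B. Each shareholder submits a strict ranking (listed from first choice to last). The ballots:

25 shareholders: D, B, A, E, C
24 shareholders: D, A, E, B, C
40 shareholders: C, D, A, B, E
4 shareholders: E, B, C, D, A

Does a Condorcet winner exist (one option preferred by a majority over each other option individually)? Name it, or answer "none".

D vs E: 89–4 for D.
D vs C: 49–44 for D.
D vs A: 93–0 for D.
D vs B: 89–4 for D.
D beats every other option head-to-head.

D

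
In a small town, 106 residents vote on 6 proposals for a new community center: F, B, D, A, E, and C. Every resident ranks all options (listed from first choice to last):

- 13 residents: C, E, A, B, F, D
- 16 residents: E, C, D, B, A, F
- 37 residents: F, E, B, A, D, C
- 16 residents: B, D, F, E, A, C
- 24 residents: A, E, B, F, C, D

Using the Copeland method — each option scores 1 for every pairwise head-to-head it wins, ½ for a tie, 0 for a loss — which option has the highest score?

F: beats D and C; ties A and E; loses to B → score 3.
B: beats F, D, A, and C; loses to E → score 4.
D: ties C; loses to F, B, A, and E → score 0.5.
A: beats D and C; ties F; loses to B and E → score 2.5.
E: beats B, D, A, and C; ties F → score 4.5.
C: ties D; loses to F, B, A, and E → score 0.5.
E has the best pairwise record.

E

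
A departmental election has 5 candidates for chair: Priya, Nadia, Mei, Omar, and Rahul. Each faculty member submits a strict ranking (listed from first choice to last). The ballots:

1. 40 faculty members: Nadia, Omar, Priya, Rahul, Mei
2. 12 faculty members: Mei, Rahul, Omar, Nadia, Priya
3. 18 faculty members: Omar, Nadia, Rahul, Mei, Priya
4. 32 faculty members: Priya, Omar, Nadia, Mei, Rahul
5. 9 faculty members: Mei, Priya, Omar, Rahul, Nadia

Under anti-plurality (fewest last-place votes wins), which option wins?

Last-place votes: Priya 30, Nadia 9, Mei 40, Omar 0, Rahul 32.
Omar is ranked last by the fewest voters, so Omar wins.

Omar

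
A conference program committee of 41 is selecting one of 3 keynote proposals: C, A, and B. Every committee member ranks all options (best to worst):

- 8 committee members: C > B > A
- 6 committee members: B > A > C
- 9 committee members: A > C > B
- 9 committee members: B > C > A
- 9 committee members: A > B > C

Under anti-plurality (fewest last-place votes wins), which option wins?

Last-place votes: C 15, A 17, B 9.
B is ranked last by the fewest voters, so B wins.

B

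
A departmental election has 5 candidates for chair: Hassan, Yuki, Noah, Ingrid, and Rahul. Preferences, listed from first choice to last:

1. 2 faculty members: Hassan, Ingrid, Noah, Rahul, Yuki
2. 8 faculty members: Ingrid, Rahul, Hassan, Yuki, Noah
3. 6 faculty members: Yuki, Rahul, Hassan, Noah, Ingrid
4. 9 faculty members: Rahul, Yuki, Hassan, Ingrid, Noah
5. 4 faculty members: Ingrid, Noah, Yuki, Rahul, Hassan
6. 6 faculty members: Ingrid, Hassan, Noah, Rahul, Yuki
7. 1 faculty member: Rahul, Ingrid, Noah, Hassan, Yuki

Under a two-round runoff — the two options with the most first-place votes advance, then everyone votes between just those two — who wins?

Round 1 first-place votes: Hassan 2, Yuki 6, Noah 0, Ingrid 18, Rahul 10.
Ingrid and Rahul advance.
Runoff: Ingrid is preferred to Rahul by 20 voters; Rahul by 16.
Ingrid wins the runoff.

Ingrid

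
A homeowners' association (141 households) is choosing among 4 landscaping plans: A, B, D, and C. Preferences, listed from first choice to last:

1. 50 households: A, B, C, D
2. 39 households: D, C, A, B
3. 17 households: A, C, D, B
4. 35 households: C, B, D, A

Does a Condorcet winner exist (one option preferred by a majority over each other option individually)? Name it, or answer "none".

C

C vs A: 74–67 for C.
C vs B: 91–50 for C.
C vs D: 102–39 for C.
C beats every other option head-to-head.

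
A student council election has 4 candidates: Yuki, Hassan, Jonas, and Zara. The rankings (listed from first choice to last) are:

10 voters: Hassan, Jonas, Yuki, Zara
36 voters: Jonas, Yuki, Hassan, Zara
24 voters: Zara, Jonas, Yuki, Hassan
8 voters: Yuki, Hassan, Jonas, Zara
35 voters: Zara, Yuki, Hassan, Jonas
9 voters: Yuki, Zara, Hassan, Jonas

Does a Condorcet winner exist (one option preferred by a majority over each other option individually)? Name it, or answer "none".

none

Checking pairwise contests:
Jonas beats Yuki 70–52.
Yuki beats Hassan 112–10.
Hassan beats Jonas 62–60.
Yuki beats Zara 63–59.
Every option loses at least one head-to-head, so there is no Condorcet winner.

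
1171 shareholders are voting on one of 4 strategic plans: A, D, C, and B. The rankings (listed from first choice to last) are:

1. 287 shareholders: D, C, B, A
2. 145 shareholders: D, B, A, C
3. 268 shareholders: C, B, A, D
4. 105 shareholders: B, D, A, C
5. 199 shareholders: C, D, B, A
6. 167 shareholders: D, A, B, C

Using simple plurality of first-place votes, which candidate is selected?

First-place votes: A 0, D 599, C 467, B 105.
D has the most first-place votes.

D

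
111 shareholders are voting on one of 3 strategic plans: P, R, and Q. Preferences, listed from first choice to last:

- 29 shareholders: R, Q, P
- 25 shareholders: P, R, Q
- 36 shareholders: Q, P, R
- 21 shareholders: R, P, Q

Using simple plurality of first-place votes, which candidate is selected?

First-place votes: P 25, R 50, Q 36.
R has the most first-place votes.

R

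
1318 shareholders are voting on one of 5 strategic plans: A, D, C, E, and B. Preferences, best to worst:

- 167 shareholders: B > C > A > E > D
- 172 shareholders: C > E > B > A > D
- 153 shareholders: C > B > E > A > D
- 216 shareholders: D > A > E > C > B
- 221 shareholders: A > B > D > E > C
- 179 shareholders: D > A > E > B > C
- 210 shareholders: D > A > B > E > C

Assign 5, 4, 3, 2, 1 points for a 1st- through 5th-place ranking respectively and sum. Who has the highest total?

A

A: 167·3 + 172·2 + 153·2 + 216·4 + 221·5 + 179·4 + 210·4 = 4676
D: 167·1 + 172·1 + 153·1 + 216·5 + 221·3 + 179·5 + 210·5 = 4180
C: 167·4 + 172·5 + 153·5 + 216·2 + 221·1 + 179·1 + 210·1 = 3335
E: 167·2 + 172·4 + 153·3 + 216·3 + 221·2 + 179·3 + 210·2 = 3528
B: 167·5 + 172·3 + 153·4 + 216·1 + 221·4 + 179·2 + 210·3 = 4051
A has the highest Borda score (4676).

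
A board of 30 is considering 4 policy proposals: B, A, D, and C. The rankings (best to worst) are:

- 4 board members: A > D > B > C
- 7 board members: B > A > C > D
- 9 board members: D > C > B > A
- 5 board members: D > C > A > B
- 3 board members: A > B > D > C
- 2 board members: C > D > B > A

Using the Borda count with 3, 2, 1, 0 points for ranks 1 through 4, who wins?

D

B: 4·1 + 7·3 + 9·1 + 5·0 + 3·2 + 2·1 = 42
A: 4·3 + 7·2 + 9·0 + 5·1 + 3·3 + 2·0 = 40
D: 4·2 + 7·0 + 9·3 + 5·3 + 3·1 + 2·2 = 57
C: 4·0 + 7·1 + 9·2 + 5·2 + 3·0 + 2·3 = 41
D has the highest Borda score (57).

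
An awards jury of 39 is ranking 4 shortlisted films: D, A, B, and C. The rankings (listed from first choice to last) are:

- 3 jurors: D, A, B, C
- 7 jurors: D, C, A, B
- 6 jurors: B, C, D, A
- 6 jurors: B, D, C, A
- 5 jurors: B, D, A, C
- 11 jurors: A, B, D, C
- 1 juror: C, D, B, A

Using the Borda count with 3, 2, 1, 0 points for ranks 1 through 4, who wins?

D: 3·3 + 7·3 + 6·1 + 6·2 + 5·2 + 11·1 + 1·2 = 71
A: 3·2 + 7·1 + 6·0 + 6·0 + 5·1 + 11·3 + 1·0 = 51
B: 3·1 + 7·0 + 6·3 + 6·3 + 5·3 + 11·2 + 1·1 = 77
C: 3·0 + 7·2 + 6·2 + 6·1 + 5·0 + 11·0 + 1·3 = 35
B has the highest Borda score (77).

B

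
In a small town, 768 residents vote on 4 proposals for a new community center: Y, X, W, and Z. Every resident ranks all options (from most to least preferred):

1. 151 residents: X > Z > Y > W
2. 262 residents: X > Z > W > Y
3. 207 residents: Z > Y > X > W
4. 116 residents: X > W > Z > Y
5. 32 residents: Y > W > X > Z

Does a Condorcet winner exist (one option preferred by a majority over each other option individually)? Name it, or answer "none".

X

X vs Y: 529–239 for X.
X vs W: 736–32 for X.
X vs Z: 561–207 for X.
X beats every other option head-to-head.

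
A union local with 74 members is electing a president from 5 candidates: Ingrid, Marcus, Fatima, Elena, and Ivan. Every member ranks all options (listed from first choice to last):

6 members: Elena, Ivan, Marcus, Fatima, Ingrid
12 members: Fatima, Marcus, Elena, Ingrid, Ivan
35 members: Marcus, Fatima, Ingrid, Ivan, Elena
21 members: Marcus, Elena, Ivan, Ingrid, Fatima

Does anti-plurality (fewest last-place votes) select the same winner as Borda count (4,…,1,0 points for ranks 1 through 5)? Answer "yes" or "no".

yes

Anti-plurality — last-place votes: Ingrid 6, Marcus 0, Fatima 21, Elena 35, Ivan 12. Winner: Marcus.
Borda — scores: Ingrid 103, Marcus 272, Fatima 159, Elena 111, Ivan 95. Winner: Marcus.
The two methods agree.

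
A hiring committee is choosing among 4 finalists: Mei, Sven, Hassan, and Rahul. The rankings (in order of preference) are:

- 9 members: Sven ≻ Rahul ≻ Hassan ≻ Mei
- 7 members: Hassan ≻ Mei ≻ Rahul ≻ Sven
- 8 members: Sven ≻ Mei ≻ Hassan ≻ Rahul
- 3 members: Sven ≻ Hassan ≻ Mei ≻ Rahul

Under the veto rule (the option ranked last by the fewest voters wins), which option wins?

Hassan

Last-place votes: Mei 9, Sven 7, Hassan 0, Rahul 11.
Hassan is ranked last by the fewest voters, so Hassan wins.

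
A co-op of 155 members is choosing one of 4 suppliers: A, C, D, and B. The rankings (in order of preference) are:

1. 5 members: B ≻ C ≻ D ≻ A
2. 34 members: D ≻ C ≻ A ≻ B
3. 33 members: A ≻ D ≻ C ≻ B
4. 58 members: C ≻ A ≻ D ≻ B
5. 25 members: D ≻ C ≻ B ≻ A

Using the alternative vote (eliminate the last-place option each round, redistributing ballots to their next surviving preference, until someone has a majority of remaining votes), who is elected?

D

Round 1: A 33, C 58, D 59, B 5. Eliminate B.
Round 2: A 33, C 63, D 59. Eliminate A.
Round 3: C 63, D 92. D has a majority.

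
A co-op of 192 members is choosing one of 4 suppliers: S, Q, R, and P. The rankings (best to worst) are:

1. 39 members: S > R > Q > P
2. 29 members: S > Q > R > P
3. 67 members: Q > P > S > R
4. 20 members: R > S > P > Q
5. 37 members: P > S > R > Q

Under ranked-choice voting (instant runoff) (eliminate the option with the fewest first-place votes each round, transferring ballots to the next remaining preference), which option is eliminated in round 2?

P

Round 1: S 68, Q 67, R 20, P 37. Eliminate R.
Round 2: S 88, Q 67, P 37. Eliminate P.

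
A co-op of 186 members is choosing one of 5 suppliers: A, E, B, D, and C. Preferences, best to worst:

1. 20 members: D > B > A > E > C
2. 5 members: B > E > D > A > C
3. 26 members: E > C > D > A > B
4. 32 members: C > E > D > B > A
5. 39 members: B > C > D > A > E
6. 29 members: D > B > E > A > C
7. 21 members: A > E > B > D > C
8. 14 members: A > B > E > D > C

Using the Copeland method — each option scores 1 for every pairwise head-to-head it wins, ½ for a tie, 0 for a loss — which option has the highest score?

B

A: beats E; loses to B, D, and C → score 1.
E: beats D and C; loses to A and B → score 2.
B: beats A, E, and C; loses to D → score 3.
D: beats A and B; loses to E and C → score 2.
C: beats A and D; loses to E and B → score 2.
B has the best pairwise record.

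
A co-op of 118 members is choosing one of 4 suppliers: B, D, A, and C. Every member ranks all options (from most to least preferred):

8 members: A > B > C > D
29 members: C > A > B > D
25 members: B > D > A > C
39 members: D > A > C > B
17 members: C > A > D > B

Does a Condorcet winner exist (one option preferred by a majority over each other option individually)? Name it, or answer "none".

none

Checking pairwise contests:
A beats B 93–25.
B beats D 62–56.
D beats A 64–54.
D beats C 64–54.
Every option loses at least one head-to-head, so there is no Condorcet winner.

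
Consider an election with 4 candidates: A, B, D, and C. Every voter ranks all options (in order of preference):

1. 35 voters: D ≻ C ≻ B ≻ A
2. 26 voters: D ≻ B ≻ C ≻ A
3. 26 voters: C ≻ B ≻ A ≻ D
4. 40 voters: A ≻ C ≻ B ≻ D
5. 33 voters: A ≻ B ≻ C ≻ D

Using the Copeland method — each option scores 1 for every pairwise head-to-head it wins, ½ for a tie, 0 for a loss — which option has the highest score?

A: beats D; loses to B and C → score 1.
B: beats A and D; loses to C → score 2.
D: loses to A, B, and C → score 0.
C: beats A, B, and D → score 3.
C has the best pairwise record.

C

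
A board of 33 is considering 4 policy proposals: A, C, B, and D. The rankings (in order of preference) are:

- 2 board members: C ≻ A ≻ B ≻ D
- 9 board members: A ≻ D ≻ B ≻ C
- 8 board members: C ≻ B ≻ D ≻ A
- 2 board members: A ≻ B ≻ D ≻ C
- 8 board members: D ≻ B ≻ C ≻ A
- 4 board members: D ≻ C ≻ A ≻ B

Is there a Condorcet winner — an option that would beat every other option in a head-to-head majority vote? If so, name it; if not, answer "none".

D vs A: 20–13 for D.
D vs C: 23–10 for D.
D vs B: 21–12 for D.
D beats every other option head-to-head.

D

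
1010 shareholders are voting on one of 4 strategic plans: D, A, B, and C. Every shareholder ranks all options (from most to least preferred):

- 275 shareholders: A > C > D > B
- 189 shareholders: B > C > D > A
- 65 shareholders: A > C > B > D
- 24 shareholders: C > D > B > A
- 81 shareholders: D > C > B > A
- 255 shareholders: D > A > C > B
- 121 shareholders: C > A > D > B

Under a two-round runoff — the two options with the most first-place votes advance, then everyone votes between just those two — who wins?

Round 1 first-place votes: D 336, A 340, B 189, C 145.
A and D advance.
Runoff: A is preferred to D by 461 voters; D by 549.
D wins the runoff.

D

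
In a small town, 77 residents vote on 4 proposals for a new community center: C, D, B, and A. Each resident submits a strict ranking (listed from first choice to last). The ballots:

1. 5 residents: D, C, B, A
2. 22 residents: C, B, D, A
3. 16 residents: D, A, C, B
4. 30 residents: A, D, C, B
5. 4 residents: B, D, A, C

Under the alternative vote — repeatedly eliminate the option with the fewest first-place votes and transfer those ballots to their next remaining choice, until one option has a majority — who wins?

D

Round 1: C 22, D 21, B 4, A 30. Eliminate B.
Round 2: C 22, D 25, A 30. Eliminate C.
Round 3: D 47, A 30. D has a majority.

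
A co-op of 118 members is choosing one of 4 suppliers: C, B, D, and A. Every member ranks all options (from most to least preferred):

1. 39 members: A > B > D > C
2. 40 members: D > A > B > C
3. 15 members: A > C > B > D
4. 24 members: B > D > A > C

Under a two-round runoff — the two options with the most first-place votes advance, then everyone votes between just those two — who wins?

Round 1 first-place votes: C 0, B 24, D 40, A 54.
A and D advance.
Runoff: A is preferred to D by 54 voters; D by 64.
D wins the runoff.

D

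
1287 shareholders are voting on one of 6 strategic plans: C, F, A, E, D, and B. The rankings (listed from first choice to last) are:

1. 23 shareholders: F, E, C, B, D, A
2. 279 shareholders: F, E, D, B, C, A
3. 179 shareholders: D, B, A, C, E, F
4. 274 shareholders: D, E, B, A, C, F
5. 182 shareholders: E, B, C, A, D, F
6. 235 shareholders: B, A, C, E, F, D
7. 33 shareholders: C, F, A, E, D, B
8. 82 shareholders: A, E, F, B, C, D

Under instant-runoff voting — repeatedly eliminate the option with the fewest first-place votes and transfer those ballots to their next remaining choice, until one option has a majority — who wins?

E

Round 1: C 33, F 302, A 82, E 182, D 453, B 235. Eliminate C.
Round 2: F 335, A 82, E 182, D 453, B 235. Eliminate A.
Round 3: F 335, E 264, D 453, B 235. Eliminate B.
Round 4: F 335, E 499, D 453. Eliminate F.
Round 5: E 834, D 453. E has a majority.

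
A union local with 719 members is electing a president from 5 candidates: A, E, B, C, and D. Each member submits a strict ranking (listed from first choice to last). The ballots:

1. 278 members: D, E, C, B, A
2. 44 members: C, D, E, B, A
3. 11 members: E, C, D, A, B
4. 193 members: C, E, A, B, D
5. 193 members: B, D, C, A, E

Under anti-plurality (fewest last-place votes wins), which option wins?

C

Last-place votes: A 322, E 193, B 11, C 0, D 193.
C is ranked last by the fewest voters, so C wins.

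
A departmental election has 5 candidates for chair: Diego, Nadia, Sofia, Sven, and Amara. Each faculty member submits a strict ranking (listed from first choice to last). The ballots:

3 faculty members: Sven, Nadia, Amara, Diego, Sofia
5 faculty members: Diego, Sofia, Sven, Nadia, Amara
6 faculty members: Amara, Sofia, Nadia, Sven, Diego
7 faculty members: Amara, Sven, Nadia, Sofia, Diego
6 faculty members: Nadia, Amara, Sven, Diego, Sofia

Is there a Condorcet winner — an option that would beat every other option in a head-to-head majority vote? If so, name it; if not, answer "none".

none

Checking pairwise contests:
Nadia beats Diego 22–5.
Sven beats Nadia 15–12.
Diego beats Sofia 14–13.
Amara beats Sven 19–8.
Nadia beats Amara 14–13.
Every option loses at least one head-to-head, so there is no Condorcet winner.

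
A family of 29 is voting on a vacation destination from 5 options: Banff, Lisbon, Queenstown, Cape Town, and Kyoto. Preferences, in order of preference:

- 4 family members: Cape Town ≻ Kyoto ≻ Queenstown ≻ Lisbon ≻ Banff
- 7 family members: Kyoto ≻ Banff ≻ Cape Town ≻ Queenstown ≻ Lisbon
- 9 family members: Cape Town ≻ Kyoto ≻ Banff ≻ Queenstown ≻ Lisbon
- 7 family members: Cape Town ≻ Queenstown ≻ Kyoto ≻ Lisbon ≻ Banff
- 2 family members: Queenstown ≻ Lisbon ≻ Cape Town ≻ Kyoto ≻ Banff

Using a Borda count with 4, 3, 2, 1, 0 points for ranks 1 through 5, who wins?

Cape Town

Banff: 4·0 + 7·3 + 9·2 + 7·0 + 2·0 = 39
Lisbon: 4·1 + 7·0 + 9·0 + 7·1 + 2·3 = 17
Queenstown: 4·2 + 7·1 + 9·1 + 7·3 + 2·4 = 53
Cape Town: 4·4 + 7·2 + 9·4 + 7·4 + 2·2 = 98
Kyoto: 4·3 + 7·4 + 9·3 + 7·2 + 2·1 = 83
Cape Town has the highest Borda score (98).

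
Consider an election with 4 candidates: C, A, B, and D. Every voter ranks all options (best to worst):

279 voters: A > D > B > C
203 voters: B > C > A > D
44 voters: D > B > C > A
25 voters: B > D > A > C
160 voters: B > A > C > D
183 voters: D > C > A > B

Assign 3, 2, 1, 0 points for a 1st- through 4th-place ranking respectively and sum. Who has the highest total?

C: 279·0 + 203·2 + 44·1 + 25·0 + 160·1 + 183·2 = 976
A: 279·3 + 203·1 + 44·0 + 25·1 + 160·2 + 183·1 = 1568
B: 279·1 + 203·3 + 44·2 + 25·3 + 160·3 + 183·0 = 1531
D: 279·2 + 203·0 + 44·3 + 25·2 + 160·0 + 183·3 = 1289
A has the highest Borda score (1568).

A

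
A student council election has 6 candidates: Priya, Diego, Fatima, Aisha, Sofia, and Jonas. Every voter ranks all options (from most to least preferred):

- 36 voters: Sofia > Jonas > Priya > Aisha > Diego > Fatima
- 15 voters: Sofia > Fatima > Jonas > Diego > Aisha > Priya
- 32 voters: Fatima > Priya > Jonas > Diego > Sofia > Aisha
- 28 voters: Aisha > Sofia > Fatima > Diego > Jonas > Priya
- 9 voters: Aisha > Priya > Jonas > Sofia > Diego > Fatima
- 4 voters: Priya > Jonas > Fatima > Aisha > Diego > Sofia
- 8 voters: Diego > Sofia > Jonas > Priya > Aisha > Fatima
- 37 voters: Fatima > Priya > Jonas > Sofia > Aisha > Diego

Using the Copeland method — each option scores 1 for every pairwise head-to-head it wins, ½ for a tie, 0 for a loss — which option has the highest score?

Sofia

Priya: beats Diego and Aisha; loses to Fatima, Sofia, and Jonas → score 2.
Diego: loses to Priya, Fatima, Aisha, Sofia, and Jonas → score 0.
Fatima: beats Priya, Diego, Aisha, and Jonas; loses to Sofia → score 4.
Aisha: beats Diego; loses to Priya, Fatima, Sofia, and Jonas → score 1.
Sofia: beats Priya, Diego, Fatima, Aisha, and Jonas → score 5.
Jonas: beats Priya, Diego, and Aisha; loses to Fatima and Sofia → score 3.
Sofia has the best pairwise record.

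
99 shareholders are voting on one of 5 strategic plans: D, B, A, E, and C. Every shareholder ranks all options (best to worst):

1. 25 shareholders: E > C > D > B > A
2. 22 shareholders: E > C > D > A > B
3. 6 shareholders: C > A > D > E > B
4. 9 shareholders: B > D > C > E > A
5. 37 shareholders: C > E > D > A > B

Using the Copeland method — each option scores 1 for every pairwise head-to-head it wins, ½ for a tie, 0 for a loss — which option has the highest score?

D: beats B and A; loses to E and C → score 2.
B: loses to D, A, E, and C → score 0.
A: beats B; loses to D, E, and C → score 1.
E: beats D, B, and A; loses to C → score 3.
C: beats D, B, A, and E → score 4.
C has the best pairwise record.

C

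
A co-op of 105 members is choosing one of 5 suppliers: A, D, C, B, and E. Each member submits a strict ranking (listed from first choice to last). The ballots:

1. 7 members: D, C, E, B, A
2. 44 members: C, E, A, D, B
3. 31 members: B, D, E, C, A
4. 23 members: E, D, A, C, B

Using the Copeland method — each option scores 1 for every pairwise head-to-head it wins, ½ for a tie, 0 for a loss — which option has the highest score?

A: beats B; loses to D, C, and E → score 1.
D: beats A, C, and B; loses to E → score 3.
C: beats A and B; loses to D and E → score 2.
B: loses to A, D, C, and E → score 0.
E: beats A, D, C, and B → score 4.
E has the best pairwise record.

E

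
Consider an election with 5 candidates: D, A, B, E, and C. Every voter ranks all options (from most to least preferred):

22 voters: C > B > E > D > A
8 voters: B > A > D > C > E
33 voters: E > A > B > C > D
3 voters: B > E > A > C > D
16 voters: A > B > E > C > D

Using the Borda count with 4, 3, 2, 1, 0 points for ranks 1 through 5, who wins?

D: 22·1 + 8·2 + 33·0 + 3·0 + 16·0 = 38
A: 22·0 + 8·3 + 33·3 + 3·2 + 16·4 = 193
B: 22·3 + 8·4 + 33·2 + 3·4 + 16·3 = 224
E: 22·2 + 8·0 + 33·4 + 3·3 + 16·2 = 217
C: 22·4 + 8·1 + 33·1 + 3·1 + 16·1 = 148
B has the highest Borda score (224).

B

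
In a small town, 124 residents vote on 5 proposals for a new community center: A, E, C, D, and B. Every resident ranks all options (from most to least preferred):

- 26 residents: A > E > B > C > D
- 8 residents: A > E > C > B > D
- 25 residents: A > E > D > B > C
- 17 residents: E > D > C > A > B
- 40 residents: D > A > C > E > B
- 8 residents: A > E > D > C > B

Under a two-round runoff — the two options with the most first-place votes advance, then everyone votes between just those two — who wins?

A

Round 1 first-place votes: A 67, E 17, C 0, D 40, B 0.
A and D advance.
Runoff: A is preferred to D by 67 voters; D by 57.
A wins the runoff.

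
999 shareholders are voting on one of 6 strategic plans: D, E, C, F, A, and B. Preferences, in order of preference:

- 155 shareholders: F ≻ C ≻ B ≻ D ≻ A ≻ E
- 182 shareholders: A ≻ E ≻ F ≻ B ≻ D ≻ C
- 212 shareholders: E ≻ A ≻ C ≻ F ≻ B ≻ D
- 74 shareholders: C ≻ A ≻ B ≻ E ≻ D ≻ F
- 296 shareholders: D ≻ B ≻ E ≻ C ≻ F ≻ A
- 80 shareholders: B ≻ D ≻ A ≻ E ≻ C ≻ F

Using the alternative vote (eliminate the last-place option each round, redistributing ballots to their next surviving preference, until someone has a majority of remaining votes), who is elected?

D

Round 1: D 296, E 212, C 74, F 155, A 182, B 80. Eliminate C.
Round 2: D 296, E 212, F 155, A 256, B 80. Eliminate B.
Round 3: D 376, E 212, F 155, A 256. Eliminate F.
Round 4: D 531, E 212, A 256. D has a majority.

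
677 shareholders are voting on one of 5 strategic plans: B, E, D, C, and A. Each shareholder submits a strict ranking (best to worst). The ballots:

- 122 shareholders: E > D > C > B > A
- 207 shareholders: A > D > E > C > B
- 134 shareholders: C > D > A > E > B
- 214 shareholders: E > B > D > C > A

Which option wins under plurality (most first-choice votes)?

First-place votes: B 0, E 336, D 0, C 134, A 207.
E has the most first-place votes.

E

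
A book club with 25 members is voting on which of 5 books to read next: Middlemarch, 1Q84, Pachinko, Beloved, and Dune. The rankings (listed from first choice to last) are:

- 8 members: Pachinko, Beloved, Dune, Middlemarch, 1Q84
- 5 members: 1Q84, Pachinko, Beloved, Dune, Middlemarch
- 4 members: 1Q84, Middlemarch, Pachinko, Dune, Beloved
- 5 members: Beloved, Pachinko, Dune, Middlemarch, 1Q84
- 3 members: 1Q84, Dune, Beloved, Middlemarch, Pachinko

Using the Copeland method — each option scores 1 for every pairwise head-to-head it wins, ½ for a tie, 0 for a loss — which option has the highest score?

Middlemarch: beats 1Q84; loses to Pachinko, Beloved, and Dune → score 1.
1Q84: loses to Middlemarch, Pachinko, Beloved, and Dune → score 0.
Pachinko: beats Middlemarch, 1Q84, Beloved, and Dune → score 4.
Beloved: beats Middlemarch, 1Q84, and Dune; loses to Pachinko → score 3.
Dune: beats Middlemarch and 1Q84; loses to Pachinko and Beloved → score 2.
Pachinko has the best pairwise record.

Pachinko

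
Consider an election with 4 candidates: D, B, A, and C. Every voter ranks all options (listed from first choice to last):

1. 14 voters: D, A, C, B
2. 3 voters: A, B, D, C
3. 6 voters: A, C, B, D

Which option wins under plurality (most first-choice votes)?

First-place votes: D 14, B 0, A 9, C 0.
D has the most first-place votes.

D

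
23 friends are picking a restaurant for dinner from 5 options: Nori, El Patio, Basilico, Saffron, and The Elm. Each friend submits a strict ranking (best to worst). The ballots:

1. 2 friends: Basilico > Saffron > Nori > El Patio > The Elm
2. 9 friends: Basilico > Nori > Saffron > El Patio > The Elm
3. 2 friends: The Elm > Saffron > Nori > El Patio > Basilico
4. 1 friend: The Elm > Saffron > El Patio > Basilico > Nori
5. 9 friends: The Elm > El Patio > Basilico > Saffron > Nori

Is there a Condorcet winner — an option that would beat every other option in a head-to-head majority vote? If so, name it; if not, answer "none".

The Elm vs Nori: 12–11 for The Elm.
The Elm vs El Patio: 12–11 for The Elm.
The Elm vs Basilico: 12–11 for The Elm.
The Elm vs Saffron: 12–11 for The Elm.
The Elm beats every other option head-to-head.

The Elm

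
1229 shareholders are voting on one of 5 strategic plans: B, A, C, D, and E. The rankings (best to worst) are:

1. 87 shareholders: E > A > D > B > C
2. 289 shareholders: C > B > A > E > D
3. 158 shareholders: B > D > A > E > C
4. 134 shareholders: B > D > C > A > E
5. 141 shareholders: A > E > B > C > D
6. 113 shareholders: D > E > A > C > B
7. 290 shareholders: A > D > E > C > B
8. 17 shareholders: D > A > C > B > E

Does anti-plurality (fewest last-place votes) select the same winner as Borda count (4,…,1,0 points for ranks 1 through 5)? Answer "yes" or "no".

yes

Anti-plurality — last-place votes: B 403, A 0, C 245, D 430, E 151. Winner: A.
Borda — scores: B 2421, A 3290, C 2002, D 2440, E 2137. Winner: A.
The two methods agree.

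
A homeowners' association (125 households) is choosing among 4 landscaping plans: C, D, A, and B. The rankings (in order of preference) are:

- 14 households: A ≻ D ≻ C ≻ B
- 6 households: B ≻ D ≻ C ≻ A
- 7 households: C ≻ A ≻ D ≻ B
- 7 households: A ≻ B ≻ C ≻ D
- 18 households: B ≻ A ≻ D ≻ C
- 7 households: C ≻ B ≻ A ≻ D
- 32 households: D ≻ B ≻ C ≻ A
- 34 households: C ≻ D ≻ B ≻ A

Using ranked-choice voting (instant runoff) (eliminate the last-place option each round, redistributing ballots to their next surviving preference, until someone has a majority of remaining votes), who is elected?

Round 1: C 48, D 32, A 21, B 24. Eliminate A.
Round 2: C 48, D 46, B 31. Eliminate B.
Round 3: C 55, D 70. D has a majority.

D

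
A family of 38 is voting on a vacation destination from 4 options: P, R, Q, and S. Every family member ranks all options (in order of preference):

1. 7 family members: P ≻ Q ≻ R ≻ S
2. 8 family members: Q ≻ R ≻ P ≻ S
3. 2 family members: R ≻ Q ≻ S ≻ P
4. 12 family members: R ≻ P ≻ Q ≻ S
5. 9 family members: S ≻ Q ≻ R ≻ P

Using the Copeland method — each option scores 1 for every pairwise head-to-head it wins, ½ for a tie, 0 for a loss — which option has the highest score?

P: beats S; ties Q; loses to R → score 1.5.
R: beats P and S; loses to Q → score 2.
Q: beats R and S; ties P → score 2.5.
S: loses to P, R, and Q → score 0.
Q has the best pairwise record.

Q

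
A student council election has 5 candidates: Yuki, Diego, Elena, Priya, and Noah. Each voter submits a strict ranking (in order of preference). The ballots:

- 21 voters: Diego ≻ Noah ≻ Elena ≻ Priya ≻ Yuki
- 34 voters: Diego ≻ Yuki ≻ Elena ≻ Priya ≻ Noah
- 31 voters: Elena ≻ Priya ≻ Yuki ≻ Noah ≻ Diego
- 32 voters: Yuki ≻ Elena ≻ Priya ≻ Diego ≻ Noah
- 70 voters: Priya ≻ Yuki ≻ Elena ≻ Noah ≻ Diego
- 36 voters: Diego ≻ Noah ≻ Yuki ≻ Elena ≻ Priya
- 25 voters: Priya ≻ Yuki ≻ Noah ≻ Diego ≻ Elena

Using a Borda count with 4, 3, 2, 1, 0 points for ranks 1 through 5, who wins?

Yuki: 21·0 + 34·3 + 31·2 + 32·4 + 70·3 + 36·2 + 25·3 = 649
Diego: 21·4 + 34·4 + 31·0 + 32·1 + 70·0 + 36·4 + 25·1 = 421
Elena: 21·2 + 34·2 + 31·4 + 32·3 + 70·2 + 36·1 + 25·0 = 506
Priya: 21·1 + 34·1 + 31·3 + 32·2 + 70·4 + 36·0 + 25·4 = 592
Noah: 21·3 + 34·0 + 31·1 + 32·0 + 70·1 + 36·3 + 25·2 = 322
Yuki has the highest Borda score (649).

Yuki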